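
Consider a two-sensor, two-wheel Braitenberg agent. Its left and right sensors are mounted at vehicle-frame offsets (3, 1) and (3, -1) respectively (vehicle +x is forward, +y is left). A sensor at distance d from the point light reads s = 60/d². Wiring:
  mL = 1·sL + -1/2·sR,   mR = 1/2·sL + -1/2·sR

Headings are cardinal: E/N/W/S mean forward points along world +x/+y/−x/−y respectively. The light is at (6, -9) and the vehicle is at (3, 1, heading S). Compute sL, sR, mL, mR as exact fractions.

60/53 12/13 462/689 72/689

left sensor world pos  = (4, -2); dL² = 53
right sensor world pos = (2, -2); dR² = 65
sL = 60/53 = 60/53
sR = 60/65 = 12/13
mL = 1·sL + -1/2·sR = 462/689
mR = 1/2·sL + -1/2·sR = 72/689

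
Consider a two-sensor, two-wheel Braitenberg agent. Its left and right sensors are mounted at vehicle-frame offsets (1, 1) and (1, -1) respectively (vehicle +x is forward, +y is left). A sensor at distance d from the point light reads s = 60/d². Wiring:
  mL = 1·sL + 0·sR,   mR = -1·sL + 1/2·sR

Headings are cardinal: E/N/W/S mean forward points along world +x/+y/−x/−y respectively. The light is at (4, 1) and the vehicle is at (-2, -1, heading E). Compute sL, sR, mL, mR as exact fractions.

30/13 30/17 30/13 -315/221

left sensor world pos  = (-1, 0); dL² = 26
right sensor world pos = (-1, -2); dR² = 34
sL = 60/26 = 30/13
sR = 60/34 = 30/17
mL = 1·sL + 0·sR = 30/13
mR = -1·sL + 1/2·sR = -315/221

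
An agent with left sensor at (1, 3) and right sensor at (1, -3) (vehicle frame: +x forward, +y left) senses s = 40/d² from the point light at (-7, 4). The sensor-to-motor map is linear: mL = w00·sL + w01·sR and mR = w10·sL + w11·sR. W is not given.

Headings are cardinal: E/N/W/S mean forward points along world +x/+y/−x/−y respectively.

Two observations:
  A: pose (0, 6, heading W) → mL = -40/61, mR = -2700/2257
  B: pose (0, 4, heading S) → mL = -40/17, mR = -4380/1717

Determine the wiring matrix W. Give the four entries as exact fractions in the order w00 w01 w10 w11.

0 -1 -1/2 -1

obs A: pose=(0,6,W) → sL=40/37, sR=40/61, mL=-40/61, mR=-2700/2257
obs B: pose=(0,4,S) → sL=40/101, sR=40/17, mL=-40/17, mR=-4380/1717
sensor matrix S = [[40/37, 40/61], [40/101, 40/17]]; det S = 8851200/3875269
solve [mL_A; mL_B] = S·[w00; w01] and [mR_A; mR_B] = S·[w10; w11]:
  w00 = 0, w01 = -1, w10 = -1/2, w11 = -1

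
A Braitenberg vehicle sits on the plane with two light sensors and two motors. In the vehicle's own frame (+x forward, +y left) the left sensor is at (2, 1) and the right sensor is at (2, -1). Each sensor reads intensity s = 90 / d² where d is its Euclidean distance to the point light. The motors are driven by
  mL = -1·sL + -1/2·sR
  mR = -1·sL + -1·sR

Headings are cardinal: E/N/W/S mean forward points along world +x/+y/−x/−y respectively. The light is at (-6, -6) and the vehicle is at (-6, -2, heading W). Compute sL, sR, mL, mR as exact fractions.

left sensor world pos  = (-8, -3); dL² = 13
right sensor world pos = (-8, -1); dR² = 29
sL = 90/13 = 90/13
sR = 90/29 = 90/29
mL = -1·sL + -1/2·sR = -3195/377
mR = -1·sL + -1·sR = -3780/377

90/13 90/29 -3195/377 -3780/377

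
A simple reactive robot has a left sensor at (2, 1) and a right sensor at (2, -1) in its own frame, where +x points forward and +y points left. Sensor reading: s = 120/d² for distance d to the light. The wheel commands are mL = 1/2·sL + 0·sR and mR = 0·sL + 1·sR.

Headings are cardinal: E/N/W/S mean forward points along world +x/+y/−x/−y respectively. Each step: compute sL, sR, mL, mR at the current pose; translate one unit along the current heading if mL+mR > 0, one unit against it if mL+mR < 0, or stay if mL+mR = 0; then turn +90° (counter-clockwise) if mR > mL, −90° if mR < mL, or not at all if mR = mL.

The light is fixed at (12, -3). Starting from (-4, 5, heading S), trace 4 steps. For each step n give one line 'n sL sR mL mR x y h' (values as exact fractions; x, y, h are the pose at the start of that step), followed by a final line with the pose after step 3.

n=0: pose=(-4,5,S); sL=40/87, sR=24/65; mL=20/87, mR=24/65; mL+mR=3388/5655 → advance +1; mR−mL=788/5655 → turn +1·90°
n=1: pose=(-4,4,E); sL=6/13, sR=15/29; mL=3/13, mR=15/29; mL+mR=282/377 → advance +1; mR−mL=108/377 → turn +1·90°
n=2: pose=(-3,4,N); sL=120/337, sR=120/277; mL=60/337, mR=120/277; mL+mR=57060/93349 → advance +1; mR−mL=23820/93349 → turn +1·90°
n=3: pose=(-3,5,W); sL=60/169, sR=12/37; mL=30/169, mR=12/37; mL+mR=3138/6253 → advance +1; mR−mL=918/6253 → turn +1·90°

0 40/87 24/65 20/87 24/65 -4 5 S
1 6/13 15/29 3/13 15/29 -4 4 E
2 120/337 120/277 60/337 120/277 -3 4 N
3 60/169 12/37 30/169 12/37 -3 5 W
final -4 5 S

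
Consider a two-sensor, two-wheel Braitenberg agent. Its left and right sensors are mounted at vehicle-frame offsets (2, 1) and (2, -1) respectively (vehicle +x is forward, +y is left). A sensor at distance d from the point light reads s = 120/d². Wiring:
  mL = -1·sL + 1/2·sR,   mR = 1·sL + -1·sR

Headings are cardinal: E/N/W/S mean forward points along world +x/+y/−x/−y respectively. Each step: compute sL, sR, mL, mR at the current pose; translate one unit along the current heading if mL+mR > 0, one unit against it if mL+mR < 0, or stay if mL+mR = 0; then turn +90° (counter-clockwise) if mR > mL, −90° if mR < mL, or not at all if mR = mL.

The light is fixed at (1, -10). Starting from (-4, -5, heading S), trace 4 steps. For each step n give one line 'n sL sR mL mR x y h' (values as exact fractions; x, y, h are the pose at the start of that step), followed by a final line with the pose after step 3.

0 24/5 8/3 -52/15 32/15 -4 -5 S
1 60/29 60/17 -150/493 -720/493 -4 -4 E
2 120/41 24/13 -1068/533 576/533 -5 -4 S
3 3/2 30/13 -9/26 -21/26 -5 -3 E
final -6 -3 S

n=0: pose=(-4,-5,S); sL=24/5, sR=8/3; mL=-52/15, mR=32/15; mL+mR=-4/3 → advance -1; mR−mL=28/5 → turn +1·90°
n=1: pose=(-4,-4,E); sL=60/29, sR=60/17; mL=-150/493, mR=-720/493; mL+mR=-30/17 → advance -1; mR−mL=-570/493 → turn -1·90°
n=2: pose=(-5,-4,S); sL=120/41, sR=24/13; mL=-1068/533, mR=576/533; mL+mR=-12/13 → advance -1; mR−mL=1644/533 → turn +1·90°
n=3: pose=(-5,-3,E); sL=3/2, sR=30/13; mL=-9/26, mR=-21/26; mL+mR=-15/13 → advance -1; mR−mL=-6/13 → turn -1·90°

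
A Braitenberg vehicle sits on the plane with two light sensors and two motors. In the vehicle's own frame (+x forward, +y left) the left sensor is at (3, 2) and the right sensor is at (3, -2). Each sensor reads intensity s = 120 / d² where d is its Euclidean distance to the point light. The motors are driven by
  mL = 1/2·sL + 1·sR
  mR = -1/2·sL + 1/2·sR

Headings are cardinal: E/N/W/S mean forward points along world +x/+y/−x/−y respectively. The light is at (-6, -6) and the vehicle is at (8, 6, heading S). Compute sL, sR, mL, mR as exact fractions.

120/337 8/15 3596/5055 448/5055

left sensor world pos  = (10, 3); dL² = 337
right sensor world pos = (6, 3); dR² = 225
sL = 120/337 = 120/337
sR = 120/225 = 8/15
mL = 1/2·sL + 1·sR = 3596/5055
mR = -1/2·sL + 1/2·sR = 448/5055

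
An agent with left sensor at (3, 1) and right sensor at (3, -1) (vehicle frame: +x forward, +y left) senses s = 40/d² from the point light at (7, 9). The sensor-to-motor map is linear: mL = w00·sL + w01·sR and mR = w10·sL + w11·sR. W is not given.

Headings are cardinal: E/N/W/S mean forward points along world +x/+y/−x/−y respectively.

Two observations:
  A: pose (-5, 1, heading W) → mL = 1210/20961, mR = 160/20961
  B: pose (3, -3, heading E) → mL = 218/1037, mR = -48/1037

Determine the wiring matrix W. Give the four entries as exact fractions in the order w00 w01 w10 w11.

obs A: pose=(-5,1,W) → sL=20/153, sR=20/137, mL=1210/20961, mR=160/20961
obs B: pose=(3,-3,E) → sL=20/61, sR=4/17, mL=218/1037, mR=-48/1037
sensor matrix S = [[20/153, 20/137], [20/61, 4/17]]; det S = -371840/21736557
solve [mL_A; mL_B] = S·[w00; w01] and [mR_A; mR_B] = S·[w10; w11]:
  w00 = 1, w01 = -1/2, w10 = -1/2, w11 = 1/2

1 -1/2 -1/2 1/2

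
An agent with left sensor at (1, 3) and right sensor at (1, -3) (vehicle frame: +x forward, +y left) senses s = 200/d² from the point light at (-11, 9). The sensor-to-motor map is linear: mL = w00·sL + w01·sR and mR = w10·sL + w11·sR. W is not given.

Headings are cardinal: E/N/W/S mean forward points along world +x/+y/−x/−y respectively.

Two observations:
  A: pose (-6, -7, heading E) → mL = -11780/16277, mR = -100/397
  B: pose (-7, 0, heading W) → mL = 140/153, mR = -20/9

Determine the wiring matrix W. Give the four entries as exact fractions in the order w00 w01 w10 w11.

obs A: pose=(-6,-7,E) → sL=40/41, sR=200/397, mL=-11780/16277, mR=-100/397
obs B: pose=(-7,0,W) → sL=200/153, sR=40/9, mL=140/153, mR=-20/9
sensor matrix S = [[40/41, 200/397], [200/153, 40/9]]; det S = 1017600/276709
solve [mL_A; mL_B] = S·[w00; w01] and [mR_A; mR_B] = S·[w10; w11]:
  w00 = -1, w01 = 1/2, w10 = 0, w11 = -1/2

-1 1/2 0 -1/2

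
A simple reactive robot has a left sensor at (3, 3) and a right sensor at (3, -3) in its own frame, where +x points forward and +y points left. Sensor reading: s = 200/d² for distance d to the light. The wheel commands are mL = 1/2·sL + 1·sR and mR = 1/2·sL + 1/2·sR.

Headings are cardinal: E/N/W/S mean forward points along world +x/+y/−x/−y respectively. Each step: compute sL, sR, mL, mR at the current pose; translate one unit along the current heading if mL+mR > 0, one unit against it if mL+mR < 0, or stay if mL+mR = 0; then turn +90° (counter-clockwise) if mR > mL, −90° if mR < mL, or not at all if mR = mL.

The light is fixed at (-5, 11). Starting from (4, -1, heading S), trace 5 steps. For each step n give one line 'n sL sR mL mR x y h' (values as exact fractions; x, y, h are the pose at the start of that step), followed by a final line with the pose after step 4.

0 200/369 200/261 3700/3567 7000/10701 4 -1 S
1 50/73 25/17 2250/1241 2675/2482 4 -2 W
2 8/5 200/221 1884/1105 1384/1105 3 -2 N
3 100/101 100/173 18750/17473 13700/17473 3 -1 E
4 200/369 200/261 3700/3567 7000/10701 4 -1 S
final 4 -2 W

n=0: pose=(4,-1,S); sL=200/369, sR=200/261; mL=3700/3567, mR=7000/10701; mL+mR=18100/10701 → advance +1; mR−mL=-100/261 → turn -1·90°
n=1: pose=(4,-2,W); sL=50/73, sR=25/17; mL=2250/1241, mR=2675/2482; mL+mR=7175/2482 → advance +1; mR−mL=-25/34 → turn -1·90°
n=2: pose=(3,-2,N); sL=8/5, sR=200/221; mL=1884/1105, mR=1384/1105; mL+mR=3268/1105 → advance +1; mR−mL=-100/221 → turn -1·90°
n=3: pose=(3,-1,E); sL=100/101, sR=100/173; mL=18750/17473, mR=13700/17473; mL+mR=32450/17473 → advance +1; mR−mL=-50/173 → turn -1·90°
n=4: pose=(4,-1,S); sL=200/369, sR=200/261; mL=3700/3567, mR=7000/10701; mL+mR=18100/10701 → advance +1; mR−mL=-100/261 → turn -1·90°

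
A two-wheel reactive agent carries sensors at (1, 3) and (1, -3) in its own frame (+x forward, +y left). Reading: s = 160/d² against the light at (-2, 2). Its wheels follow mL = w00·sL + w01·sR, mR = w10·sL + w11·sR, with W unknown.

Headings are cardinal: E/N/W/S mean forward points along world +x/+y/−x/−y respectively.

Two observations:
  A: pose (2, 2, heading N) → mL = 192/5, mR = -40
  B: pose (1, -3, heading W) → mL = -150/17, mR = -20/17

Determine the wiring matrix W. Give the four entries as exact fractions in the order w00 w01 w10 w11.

obs A: pose=(2,2,N) → sL=80, sR=16/5, mL=192/5, mR=-40
obs B: pose=(1,-3,W) → sL=40/17, sR=20, mL=-150/17, mR=-20/17
sensor matrix S = [[80, 16/5], [40/17, 20]]; det S = 27072/17
solve [mL_A; mL_B] = S·[w00; w01] and [mR_A; mR_B] = S·[w10; w11]:
  w00 = 1/2, w01 = -1/2, w10 = -1/2, w11 = 0

1/2 -1/2 -1/2 0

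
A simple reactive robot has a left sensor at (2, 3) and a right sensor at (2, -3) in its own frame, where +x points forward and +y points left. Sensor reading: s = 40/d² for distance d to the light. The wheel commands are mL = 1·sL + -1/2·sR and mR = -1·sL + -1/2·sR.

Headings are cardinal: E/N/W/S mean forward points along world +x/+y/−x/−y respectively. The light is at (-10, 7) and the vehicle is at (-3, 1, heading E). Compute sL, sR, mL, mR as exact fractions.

left sensor world pos  = (-1, 4); dL² = 90
right sensor world pos = (-1, -2); dR² = 162
sL = 40/90 = 4/9
sR = 40/162 = 20/81
mL = 1·sL + -1/2·sR = 26/81
mR = -1·sL + -1/2·sR = -46/81

4/9 20/81 26/81 -46/81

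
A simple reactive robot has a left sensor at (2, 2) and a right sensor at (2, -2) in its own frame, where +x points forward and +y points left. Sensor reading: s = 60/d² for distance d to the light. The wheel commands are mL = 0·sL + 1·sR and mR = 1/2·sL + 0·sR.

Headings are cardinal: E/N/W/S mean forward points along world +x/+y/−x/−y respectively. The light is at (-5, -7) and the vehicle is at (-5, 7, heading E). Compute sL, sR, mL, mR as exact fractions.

left sensor world pos  = (-3, 9); dL² = 260
right sensor world pos = (-3, 5); dR² = 148
sL = 60/260 = 3/13
sR = 60/148 = 15/37
mL = 0·sL + 1·sR = 15/37
mR = 1/2·sL + 0·sR = 3/26

3/13 15/37 15/37 3/26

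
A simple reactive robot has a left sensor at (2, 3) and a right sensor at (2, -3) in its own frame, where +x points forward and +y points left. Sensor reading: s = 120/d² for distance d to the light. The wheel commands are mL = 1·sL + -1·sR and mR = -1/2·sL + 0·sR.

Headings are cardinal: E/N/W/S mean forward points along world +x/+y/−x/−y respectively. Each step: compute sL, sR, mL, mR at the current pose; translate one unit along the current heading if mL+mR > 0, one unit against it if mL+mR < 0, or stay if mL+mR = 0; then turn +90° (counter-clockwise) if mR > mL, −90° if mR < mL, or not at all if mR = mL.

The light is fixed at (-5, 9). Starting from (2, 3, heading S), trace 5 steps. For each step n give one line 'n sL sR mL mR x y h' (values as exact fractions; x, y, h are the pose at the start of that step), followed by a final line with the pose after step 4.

0 30/41 3/2 -63/82 -15/41 2 3 S
1 24/17 24/29 288/493 -12/17 2 4 E
2 12/13 60/29 -432/377 -6/13 1 4 S
3 24/13 120/113 1152/1469 -12/13 1 5 E
4 6/5 3 -9/5 -3/5 0 5 S
final 0 6 E

n=0: pose=(2,3,S); sL=30/41, sR=3/2; mL=-63/82, mR=-15/41; mL+mR=-93/82 → advance -1; mR−mL=33/82 → turn +1·90°
n=1: pose=(2,4,E); sL=24/17, sR=24/29; mL=288/493, mR=-12/17; mL+mR=-60/493 → advance -1; mR−mL=-636/493 → turn -1·90°
n=2: pose=(1,4,S); sL=12/13, sR=60/29; mL=-432/377, mR=-6/13; mL+mR=-606/377 → advance -1; mR−mL=258/377 → turn +1·90°
n=3: pose=(1,5,E); sL=24/13, sR=120/113; mL=1152/1469, mR=-12/13; mL+mR=-204/1469 → advance -1; mR−mL=-2508/1469 → turn -1·90°
n=4: pose=(0,5,S); sL=6/5, sR=3; mL=-9/5, mR=-3/5; mL+mR=-12/5 → advance -1; mR−mL=6/5 → turn +1·90°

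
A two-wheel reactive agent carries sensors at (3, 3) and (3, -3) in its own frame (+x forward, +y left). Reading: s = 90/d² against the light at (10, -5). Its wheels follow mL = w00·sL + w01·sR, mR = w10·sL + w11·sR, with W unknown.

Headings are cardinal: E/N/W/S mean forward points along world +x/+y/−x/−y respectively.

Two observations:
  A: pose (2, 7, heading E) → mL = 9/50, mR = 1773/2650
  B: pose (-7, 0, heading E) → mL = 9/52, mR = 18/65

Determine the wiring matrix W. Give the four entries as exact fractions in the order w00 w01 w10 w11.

1/2 0 -1/2 1

obs A: pose=(2,7,E) → sL=9/25, sR=45/53, mL=9/50, mR=1773/2650
obs B: pose=(-7,0,E) → sL=9/26, sR=9/20, mL=9/52, mR=18/65
sensor matrix S = [[9/25, 45/53], [9/26, 9/20]]; det S = -45441/344500
solve [mL_A; mL_B] = S·[w00; w01] and [mR_A; mR_B] = S·[w10; w11]:
  w00 = 1/2, w01 = 0, w10 = -1/2, w11 = 1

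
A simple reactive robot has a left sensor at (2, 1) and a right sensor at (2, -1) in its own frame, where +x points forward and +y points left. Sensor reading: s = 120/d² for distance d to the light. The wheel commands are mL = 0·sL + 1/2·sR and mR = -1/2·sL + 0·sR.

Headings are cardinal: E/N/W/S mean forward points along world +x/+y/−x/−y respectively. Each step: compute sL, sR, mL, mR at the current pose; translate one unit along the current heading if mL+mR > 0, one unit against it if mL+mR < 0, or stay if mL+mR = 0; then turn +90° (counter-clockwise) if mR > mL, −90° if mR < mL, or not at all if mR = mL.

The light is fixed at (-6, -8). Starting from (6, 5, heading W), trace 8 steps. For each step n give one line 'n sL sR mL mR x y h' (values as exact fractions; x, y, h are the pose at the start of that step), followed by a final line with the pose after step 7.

0 30/61 15/37 15/74 -15/61 6 5 W
1 40/123 120/421 60/421 -20/123 7 5 N
2 60/197 60/173 30/173 -30/197 7 4 E
3 24/65 120/269 60/269 -12/65 8 4 S
4 30/61 5/12 5/24 -15/61 8 3 W
5 24/73 24/85 12/85 -12/73 9 3 N
6 12/41 12/37 6/37 -6/41 9 2 E
7 120/353 120/289 60/289 -60/353 10 2 S
final 10 1 W

n=0: pose=(6,5,W); sL=30/61, sR=15/37; mL=15/74, mR=-15/61; mL+mR=-195/4514 → advance -1; mR−mL=-2025/4514 → turn -1·90°
n=1: pose=(7,5,N); sL=40/123, sR=120/421; mL=60/421, mR=-20/123; mL+mR=-1040/51783 → advance -1; mR−mL=-15800/51783 → turn -1·90°
n=2: pose=(7,4,E); sL=60/197, sR=60/173; mL=30/173, mR=-30/197; mL+mR=720/34081 → advance +1; mR−mL=-11100/34081 → turn -1·90°
n=3: pose=(8,4,S); sL=24/65, sR=120/269; mL=60/269, mR=-12/65; mL+mR=672/17485 → advance +1; mR−mL=-7128/17485 → turn -1·90°
n=4: pose=(8,3,W); sL=30/61, sR=5/12; mL=5/24, mR=-15/61; mL+mR=-55/1464 → advance -1; mR−mL=-665/1464 → turn -1·90°
n=5: pose=(9,3,N); sL=24/73, sR=24/85; mL=12/85, mR=-12/73; mL+mR=-144/6205 → advance -1; mR−mL=-1896/6205 → turn -1·90°
n=6: pose=(9,2,E); sL=12/41, sR=12/37; mL=6/37, mR=-6/41; mL+mR=24/1517 → advance +1; mR−mL=-468/1517 → turn -1·90°
n=7: pose=(10,2,S); sL=120/353, sR=120/289; mL=60/289, mR=-60/353; mL+mR=3840/102017 → advance +1; mR−mL=-38520/102017 → turn -1·90°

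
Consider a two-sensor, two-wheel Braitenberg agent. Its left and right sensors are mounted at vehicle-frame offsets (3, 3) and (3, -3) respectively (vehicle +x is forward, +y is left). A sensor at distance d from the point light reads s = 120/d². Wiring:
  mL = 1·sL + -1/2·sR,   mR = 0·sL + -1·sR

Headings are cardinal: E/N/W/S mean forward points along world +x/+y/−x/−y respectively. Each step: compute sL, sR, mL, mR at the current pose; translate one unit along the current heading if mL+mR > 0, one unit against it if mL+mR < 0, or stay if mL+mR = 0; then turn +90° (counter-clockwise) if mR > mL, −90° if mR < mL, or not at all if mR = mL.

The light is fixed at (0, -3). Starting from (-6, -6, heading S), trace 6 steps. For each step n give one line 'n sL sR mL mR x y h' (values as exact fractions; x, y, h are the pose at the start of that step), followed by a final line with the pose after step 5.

n=0: pose=(-6,-6,S); sL=8/3, sR=40/39; mL=28/13, mR=-40/39; mL+mR=44/39 → advance +1; mR−mL=-124/39 → turn -1·90°
n=1: pose=(-6,-7,W); sL=12/13, sR=60/41; mL=102/533, mR=-60/41; mL+mR=-678/533 → advance -1; mR−mL=-882/533 → turn -1·90°
n=2: pose=(-5,-7,N); sL=24/13, sR=24; mL=-132/13, mR=-24; mL+mR=-444/13 → advance -1; mR−mL=-180/13 → turn -1·90°
n=3: pose=(-5,-8,E); sL=15, sR=30/17; mL=240/17, mR=-30/17; mL+mR=210/17 → advance +1; mR−mL=-270/17 → turn -1·90°
n=4: pose=(-4,-8,S); sL=24/13, sR=120/113; mL=1932/1469, mR=-120/113; mL+mR=372/1469 → advance +1; mR−mL=-3492/1469 → turn -1·90°
n=5: pose=(-4,-9,W); sL=12/13, sR=60/29; mL=-42/377, mR=-60/29; mL+mR=-822/377 → advance -1; mR−mL=-738/377 → turn -1·90°

0 8/3 40/39 28/13 -40/39 -6 -6 S
1 12/13 60/41 102/533 -60/41 -6 -7 W
2 24/13 24 -132/13 -24 -5 -7 N
3 15 30/17 240/17 -30/17 -5 -8 E
4 24/13 120/113 1932/1469 -120/113 -4 -8 S
5 12/13 60/29 -42/377 -60/29 -4 -9 W
final -3 -9 N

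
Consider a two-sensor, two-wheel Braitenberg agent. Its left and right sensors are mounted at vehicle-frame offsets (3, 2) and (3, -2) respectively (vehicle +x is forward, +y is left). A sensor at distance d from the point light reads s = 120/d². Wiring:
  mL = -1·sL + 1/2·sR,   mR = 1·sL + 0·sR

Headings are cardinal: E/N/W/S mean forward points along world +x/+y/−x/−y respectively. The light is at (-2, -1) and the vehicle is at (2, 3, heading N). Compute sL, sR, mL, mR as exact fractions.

120/53 24/17 -1404/901 120/53

left sensor world pos  = (0, 6); dL² = 53
right sensor world pos = (4, 6); dR² = 85
sL = 120/53 = 120/53
sR = 120/85 = 24/17
mL = -1·sL + 1/2·sR = -1404/901
mR = 1·sL + 0·sR = 120/53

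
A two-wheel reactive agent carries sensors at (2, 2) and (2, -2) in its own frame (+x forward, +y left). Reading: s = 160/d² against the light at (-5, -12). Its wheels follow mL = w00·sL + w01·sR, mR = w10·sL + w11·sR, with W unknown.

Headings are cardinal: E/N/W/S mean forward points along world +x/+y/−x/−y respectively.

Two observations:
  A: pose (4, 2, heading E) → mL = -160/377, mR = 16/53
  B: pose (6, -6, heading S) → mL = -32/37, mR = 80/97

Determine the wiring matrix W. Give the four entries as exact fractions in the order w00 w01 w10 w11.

-1 0 0 1/2

obs A: pose=(4,2,E) → sL=160/377, sR=32/53, mL=-160/377, mR=16/53
obs B: pose=(6,-6,S) → sL=32/37, sR=160/97, mL=-32/37, mR=80/97
sensor matrix S = [[160/377, 32/53], [32/37, 160/97]]; det S = 12754944/71711809
solve [mL_A; mL_B] = S·[w00; w01] and [mR_A; mR_B] = S·[w10; w11]:
  w00 = -1, w01 = 0, w10 = 0, w11 = 1/2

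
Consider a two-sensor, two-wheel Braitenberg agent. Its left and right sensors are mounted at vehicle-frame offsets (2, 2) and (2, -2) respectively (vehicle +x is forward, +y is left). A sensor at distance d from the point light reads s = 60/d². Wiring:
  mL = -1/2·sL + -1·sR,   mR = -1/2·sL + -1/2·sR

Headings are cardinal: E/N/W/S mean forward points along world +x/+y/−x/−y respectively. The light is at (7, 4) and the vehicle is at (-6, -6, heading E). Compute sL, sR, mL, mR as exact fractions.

left sensor world pos  = (-4, -4); dL² = 185
right sensor world pos = (-4, -8); dR² = 265
sL = 60/185 = 12/37
sR = 60/265 = 12/53
mL = -1/2·sL + -1·sR = -762/1961
mR = -1/2·sL + -1/2·sR = -540/1961

12/37 12/53 -762/1961 -540/1961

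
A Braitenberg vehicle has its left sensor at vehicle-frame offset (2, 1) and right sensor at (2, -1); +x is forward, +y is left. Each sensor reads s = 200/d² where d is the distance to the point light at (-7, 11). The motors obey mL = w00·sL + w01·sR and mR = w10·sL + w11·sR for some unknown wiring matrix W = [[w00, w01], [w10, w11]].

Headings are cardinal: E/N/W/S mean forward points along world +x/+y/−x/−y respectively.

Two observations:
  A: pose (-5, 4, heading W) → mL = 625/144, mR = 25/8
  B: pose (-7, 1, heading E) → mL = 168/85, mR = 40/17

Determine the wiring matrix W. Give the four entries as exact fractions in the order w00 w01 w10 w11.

1/2 1/2 1 0

obs A: pose=(-5,4,W) → sL=25/8, sR=50/9, mL=625/144, mR=25/8
obs B: pose=(-7,1,E) → sL=40/17, sR=8/5, mL=168/85, mR=40/17
sensor matrix S = [[25/8, 50/9], [40/17, 8/5]]; det S = -1235/153
solve [mL_A; mL_B] = S·[w00; w01] and [mR_A; mR_B] = S·[w10; w11]:
  w00 = 1/2, w01 = 1/2, w10 = 1, w11 = 0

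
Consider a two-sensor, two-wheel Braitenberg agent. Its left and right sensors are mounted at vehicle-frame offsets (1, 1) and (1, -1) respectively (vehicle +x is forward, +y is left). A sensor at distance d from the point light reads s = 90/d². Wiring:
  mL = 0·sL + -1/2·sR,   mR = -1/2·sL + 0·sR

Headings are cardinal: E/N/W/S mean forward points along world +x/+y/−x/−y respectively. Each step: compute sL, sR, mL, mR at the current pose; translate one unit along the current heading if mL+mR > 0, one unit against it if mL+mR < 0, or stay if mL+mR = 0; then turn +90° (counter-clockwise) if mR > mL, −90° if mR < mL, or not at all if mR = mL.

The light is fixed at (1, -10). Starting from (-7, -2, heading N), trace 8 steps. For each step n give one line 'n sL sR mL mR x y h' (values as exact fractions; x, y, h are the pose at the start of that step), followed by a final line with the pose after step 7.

n=0: pose=(-7,-2,N); sL=5/9, sR=9/13; mL=-9/26, mR=-5/18; mL+mR=-73/117 → advance -1; mR−mL=8/117 → turn +1·90°
n=1: pose=(-7,-3,W); sL=10/13, sR=18/29; mL=-9/29, mR=-5/13; mL+mR=-262/377 → advance -1; mR−mL=-28/377 → turn -1·90°
n=2: pose=(-6,-3,N); sL=45/64, sR=9/10; mL=-9/20, mR=-45/128; mL+mR=-513/640 → advance -1; mR−mL=63/640 → turn +1·90°
n=3: pose=(-6,-4,W); sL=90/89, sR=90/113; mL=-45/113, mR=-45/89; mL+mR=-9090/10057 → advance -1; mR−mL=-1080/10057 → turn -1·90°
n=4: pose=(-5,-4,N); sL=45/49, sR=45/37; mL=-45/74, mR=-45/98; mL+mR=-1935/1813 → advance -1; mR−mL=270/1813 → turn +1·90°
n=5: pose=(-5,-5,W); sL=18/13, sR=18/17; mL=-9/17, mR=-9/13; mL+mR=-270/221 → advance -1; mR−mL=-36/221 → turn -1·90°
n=6: pose=(-4,-5,N); sL=5/4, sR=45/26; mL=-45/52, mR=-5/8; mL+mR=-155/104 → advance -1; mR−mL=25/104 → turn +1·90°
n=7: pose=(-4,-6,W); sL=2, sR=90/61; mL=-45/61, mR=-1; mL+mR=-106/61 → advance -1; mR−mL=-16/61 → turn -1·90°

0 5/9 9/13 -9/26 -5/18 -7 -2 N
1 10/13 18/29 -9/29 -5/13 -7 -3 W
2 45/64 9/10 -9/20 -45/128 -6 -3 N
3 90/89 90/113 -45/113 -45/89 -6 -4 W
4 45/49 45/37 -45/74 -45/98 -5 -4 N
5 18/13 18/17 -9/17 -9/13 -5 -5 W
6 5/4 45/26 -45/52 -5/8 -4 -5 N
7 2 90/61 -45/61 -1 -4 -6 W
final -3 -6 N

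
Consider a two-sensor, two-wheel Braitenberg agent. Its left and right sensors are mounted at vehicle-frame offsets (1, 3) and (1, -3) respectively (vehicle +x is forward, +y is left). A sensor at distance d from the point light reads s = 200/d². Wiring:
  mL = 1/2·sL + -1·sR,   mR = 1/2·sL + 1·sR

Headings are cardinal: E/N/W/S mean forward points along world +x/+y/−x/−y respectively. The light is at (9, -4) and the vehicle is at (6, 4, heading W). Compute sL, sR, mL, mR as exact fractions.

left sensor world pos  = (5, 1); dL² = 41
right sensor world pos = (5, 7); dR² = 137
sL = 200/41 = 200/41
sR = 200/137 = 200/137
mL = 1/2·sL + -1·sR = 5500/5617
mR = 1/2·sL + 1·sR = 21900/5617

200/41 200/137 5500/5617 21900/5617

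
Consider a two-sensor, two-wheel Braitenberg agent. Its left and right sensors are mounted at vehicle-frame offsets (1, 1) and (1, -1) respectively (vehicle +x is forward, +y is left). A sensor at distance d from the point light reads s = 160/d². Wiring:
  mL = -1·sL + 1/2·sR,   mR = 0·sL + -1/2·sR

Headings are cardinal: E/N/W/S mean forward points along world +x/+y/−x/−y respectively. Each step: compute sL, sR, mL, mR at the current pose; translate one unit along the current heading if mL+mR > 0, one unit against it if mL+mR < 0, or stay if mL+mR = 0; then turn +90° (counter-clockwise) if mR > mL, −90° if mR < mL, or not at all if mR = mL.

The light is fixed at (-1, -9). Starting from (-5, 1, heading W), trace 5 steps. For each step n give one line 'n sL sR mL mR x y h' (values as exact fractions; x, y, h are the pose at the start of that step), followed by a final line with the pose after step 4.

0 80/53 80/73 -3720/3869 -40/73 -5 1 W
1 32/17 160/97 -1744/1649 -80/97 -4 1 S
2 40/37 20/13 -150/481 -10/13 -4 2 E
3 160/109 32/25 -2256/2725 -16/25 -5 2 S
4 80/89 16/13 -328/1157 -8/13 -5 3 E
final -6 3 S

n=0: pose=(-5,1,W); sL=80/53, sR=80/73; mL=-3720/3869, mR=-40/73; mL+mR=-80/53 → advance -1; mR−mL=1600/3869 → turn +1·90°
n=1: pose=(-4,1,S); sL=32/17, sR=160/97; mL=-1744/1649, mR=-80/97; mL+mR=-32/17 → advance -1; mR−mL=384/1649 → turn +1·90°
n=2: pose=(-4,2,E); sL=40/37, sR=20/13; mL=-150/481, mR=-10/13; mL+mR=-40/37 → advance -1; mR−mL=-220/481 → turn -1·90°
n=3: pose=(-5,2,S); sL=160/109, sR=32/25; mL=-2256/2725, mR=-16/25; mL+mR=-160/109 → advance -1; mR−mL=512/2725 → turn +1·90°
n=4: pose=(-5,3,E); sL=80/89, sR=16/13; mL=-328/1157, mR=-8/13; mL+mR=-80/89 → advance -1; mR−mL=-384/1157 → turn -1·90°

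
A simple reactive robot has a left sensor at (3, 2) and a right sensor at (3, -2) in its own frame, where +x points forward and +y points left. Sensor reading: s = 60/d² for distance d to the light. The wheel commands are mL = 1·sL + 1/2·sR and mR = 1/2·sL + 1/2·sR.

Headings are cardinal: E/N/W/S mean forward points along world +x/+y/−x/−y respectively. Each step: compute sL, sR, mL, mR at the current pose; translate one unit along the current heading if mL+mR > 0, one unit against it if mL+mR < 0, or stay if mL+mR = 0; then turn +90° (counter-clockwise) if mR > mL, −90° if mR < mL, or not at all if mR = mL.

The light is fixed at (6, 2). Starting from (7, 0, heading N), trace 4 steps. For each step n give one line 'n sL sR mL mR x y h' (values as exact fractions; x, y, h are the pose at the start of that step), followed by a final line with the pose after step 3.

0 30 6 33 18 7 0 N
1 60/17 12/5 402/85 252/85 7 1 E
2 15/8 15/4 15/4 45/16 8 1 S
3 60/17 60 570/17 540/17 8 0 W
final 7 0 N

n=0: pose=(7,0,N); sL=30, sR=6; mL=33, mR=18; mL+mR=51 → advance +1; mR−mL=-15 → turn -1·90°
n=1: pose=(7,1,E); sL=60/17, sR=12/5; mL=402/85, mR=252/85; mL+mR=654/85 → advance +1; mR−mL=-30/17 → turn -1·90°
n=2: pose=(8,1,S); sL=15/8, sR=15/4; mL=15/4, mR=45/16; mL+mR=105/16 → advance +1; mR−mL=-15/16 → turn -1·90°
n=3: pose=(8,0,W); sL=60/17, sR=60; mL=570/17, mR=540/17; mL+mR=1110/17 → advance +1; mR−mL=-30/17 → turn -1·90°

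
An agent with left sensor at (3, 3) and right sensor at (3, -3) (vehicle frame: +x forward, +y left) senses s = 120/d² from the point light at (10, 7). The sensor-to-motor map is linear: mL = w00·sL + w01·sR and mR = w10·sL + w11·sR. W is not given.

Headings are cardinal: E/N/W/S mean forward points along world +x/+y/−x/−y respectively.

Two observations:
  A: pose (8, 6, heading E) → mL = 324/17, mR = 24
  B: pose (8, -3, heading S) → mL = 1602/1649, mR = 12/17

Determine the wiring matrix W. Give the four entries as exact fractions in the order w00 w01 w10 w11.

1/2 1 1 0

obs A: pose=(8,6,E) → sL=24, sR=120/17, mL=324/17, mR=24
obs B: pose=(8,-3,S) → sL=12/17, sR=60/97, mL=1602/1649, mR=12/17
sensor matrix S = [[24, 120/17], [12/17, 60/97]]; det S = 276480/28033
solve [mL_A; mL_B] = S·[w00; w01] and [mR_A; mR_B] = S·[w10; w11]:
  w00 = 1/2, w01 = 1, w10 = 1, w11 = 0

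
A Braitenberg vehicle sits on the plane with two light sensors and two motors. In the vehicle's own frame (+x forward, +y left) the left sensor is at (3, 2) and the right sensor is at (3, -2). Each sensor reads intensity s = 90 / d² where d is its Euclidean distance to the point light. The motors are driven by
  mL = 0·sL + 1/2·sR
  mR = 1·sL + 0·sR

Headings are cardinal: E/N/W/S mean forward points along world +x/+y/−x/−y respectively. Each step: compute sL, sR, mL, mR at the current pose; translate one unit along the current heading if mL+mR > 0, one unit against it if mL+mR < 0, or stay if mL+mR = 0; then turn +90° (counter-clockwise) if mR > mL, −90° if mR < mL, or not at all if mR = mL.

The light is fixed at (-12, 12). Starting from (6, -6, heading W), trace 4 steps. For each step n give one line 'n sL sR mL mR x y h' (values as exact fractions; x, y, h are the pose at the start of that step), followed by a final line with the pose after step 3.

n=0: pose=(6,-6,W); sL=18/125, sR=90/481; mL=45/481, mR=18/125; mL+mR=14283/60125 → advance +1; mR−mL=3033/60125 → turn +1·90°
n=1: pose=(5,-6,S); sL=45/401, sR=5/37; mL=5/74, mR=45/401; mL+mR=5335/29674 → advance +1; mR−mL=1325/29674 → turn +1·90°
n=2: pose=(5,-7,E); sL=90/689, sR=90/841; mL=45/841, mR=90/689; mL+mR=106695/579449 → advance +1; mR−mL=44685/579449 → turn +1·90°
n=3: pose=(6,-7,N); sL=45/256, sR=45/328; mL=45/656, mR=45/256; mL+mR=2565/10496 → advance +1; mR−mL=1125/10496 → turn +1·90°

0 18/125 90/481 45/481 18/125 6 -6 W
1 45/401 5/37 5/74 45/401 5 -6 S
2 90/689 90/841 45/841 90/689 5 -7 E
3 45/256 45/328 45/656 45/256 6 -7 N
final 6 -6 W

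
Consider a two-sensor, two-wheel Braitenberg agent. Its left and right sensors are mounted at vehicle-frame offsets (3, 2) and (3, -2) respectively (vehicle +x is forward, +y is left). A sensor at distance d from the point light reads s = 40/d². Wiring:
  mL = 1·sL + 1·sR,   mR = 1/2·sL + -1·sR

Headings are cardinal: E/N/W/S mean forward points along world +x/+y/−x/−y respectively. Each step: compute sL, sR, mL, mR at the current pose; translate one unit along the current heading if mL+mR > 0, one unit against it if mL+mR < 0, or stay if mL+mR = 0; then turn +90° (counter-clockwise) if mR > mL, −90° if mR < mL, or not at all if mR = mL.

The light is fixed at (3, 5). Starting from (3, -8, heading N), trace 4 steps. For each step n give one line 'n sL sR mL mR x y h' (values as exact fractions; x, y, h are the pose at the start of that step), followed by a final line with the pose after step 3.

0 5/13 5/13 10/13 -5/26 3 -8 N
1 40/109 8/41 2512/4469 -52/4469 3 -7 E
2 20/117 20/113 4600/13221 -1210/13221 4 -7 S
3 40/229 8/25 2832/5725 -1332/5725 4 -8 W
final 3 -8 N

n=0: pose=(3,-8,N); sL=5/13, sR=5/13; mL=10/13, mR=-5/26; mL+mR=15/26 → advance +1; mR−mL=-25/26 → turn -1·90°
n=1: pose=(3,-7,E); sL=40/109, sR=8/41; mL=2512/4469, mR=-52/4469; mL+mR=60/109 → advance +1; mR−mL=-2564/4469 → turn -1·90°
n=2: pose=(4,-7,S); sL=20/117, sR=20/113; mL=4600/13221, mR=-1210/13221; mL+mR=10/39 → advance +1; mR−mL=-5810/13221 → turn -1·90°
n=3: pose=(4,-8,W); sL=40/229, sR=8/25; mL=2832/5725, mR=-1332/5725; mL+mR=60/229 → advance +1; mR−mL=-4164/5725 → turn -1·90°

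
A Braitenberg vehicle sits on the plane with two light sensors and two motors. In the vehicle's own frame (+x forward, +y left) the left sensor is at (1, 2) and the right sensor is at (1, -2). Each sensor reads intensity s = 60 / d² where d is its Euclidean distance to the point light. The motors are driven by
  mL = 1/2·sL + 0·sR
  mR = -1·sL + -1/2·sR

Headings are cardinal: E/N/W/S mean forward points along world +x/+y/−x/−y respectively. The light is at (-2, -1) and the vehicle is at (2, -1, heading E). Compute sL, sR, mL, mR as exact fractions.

60/29 60/29 30/29 -90/29

left sensor world pos  = (3, 1); dL² = 29
right sensor world pos = (3, -3); dR² = 29
sL = 60/29 = 60/29
sR = 60/29 = 60/29
mL = 1/2·sL + 0·sR = 30/29
mR = -1·sL + -1/2·sR = -90/29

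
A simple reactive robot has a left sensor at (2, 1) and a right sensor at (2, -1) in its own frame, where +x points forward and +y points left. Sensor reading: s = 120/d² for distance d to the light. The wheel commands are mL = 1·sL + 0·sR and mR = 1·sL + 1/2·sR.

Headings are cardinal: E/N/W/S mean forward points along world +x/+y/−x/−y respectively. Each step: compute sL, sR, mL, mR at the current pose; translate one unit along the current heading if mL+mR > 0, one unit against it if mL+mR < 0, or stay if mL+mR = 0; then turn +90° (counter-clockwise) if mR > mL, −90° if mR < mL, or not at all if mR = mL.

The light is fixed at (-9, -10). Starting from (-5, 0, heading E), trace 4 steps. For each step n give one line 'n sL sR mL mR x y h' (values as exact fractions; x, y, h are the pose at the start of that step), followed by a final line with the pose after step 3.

0 120/157 40/39 120/157 7820/6123 -5 0 E
1 3/4 2/3 3/4 13/12 -4 0 N
2 120/109 40/51 120/109 8300/5559 -4 1 W
3 60/53 4/3 60/53 286/159 -5 1 S
final -5 0 E

n=0: pose=(-5,0,E); sL=120/157, sR=40/39; mL=120/157, mR=7820/6123; mL+mR=12500/6123 → advance +1; mR−mL=20/39 → turn +1·90°
n=1: pose=(-4,0,N); sL=3/4, sR=2/3; mL=3/4, mR=13/12; mL+mR=11/6 → advance +1; mR−mL=1/3 → turn +1·90°
n=2: pose=(-4,1,W); sL=120/109, sR=40/51; mL=120/109, mR=8300/5559; mL+mR=14420/5559 → advance +1; mR−mL=20/51 → turn +1·90°
n=3: pose=(-5,1,S); sL=60/53, sR=4/3; mL=60/53, mR=286/159; mL+mR=466/159 → advance +1; mR−mL=2/3 → turn +1·90°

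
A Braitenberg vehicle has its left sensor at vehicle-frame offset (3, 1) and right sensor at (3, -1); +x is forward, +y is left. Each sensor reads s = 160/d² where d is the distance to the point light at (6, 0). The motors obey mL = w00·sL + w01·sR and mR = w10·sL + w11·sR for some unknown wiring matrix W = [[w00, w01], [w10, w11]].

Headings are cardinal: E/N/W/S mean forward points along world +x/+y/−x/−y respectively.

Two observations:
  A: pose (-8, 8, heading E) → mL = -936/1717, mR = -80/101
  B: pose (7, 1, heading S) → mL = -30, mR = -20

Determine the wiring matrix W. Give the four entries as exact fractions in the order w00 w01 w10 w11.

obs A: pose=(-8,8,E) → sL=80/101, sR=16/17, mL=-936/1717, mR=-80/101
obs B: pose=(7,1,S) → sL=20, sR=40, mL=-30, mR=-20
sensor matrix S = [[80/101, 16/17], [20, 40]]; det S = 22080/1717
solve [mL_A; mL_B] = S·[w00; w01] and [mR_A; mR_B] = S·[w10; w11]:
  w00 = 1/2, w01 = -1, w10 = -1, w11 = 0

1/2 -1 -1 0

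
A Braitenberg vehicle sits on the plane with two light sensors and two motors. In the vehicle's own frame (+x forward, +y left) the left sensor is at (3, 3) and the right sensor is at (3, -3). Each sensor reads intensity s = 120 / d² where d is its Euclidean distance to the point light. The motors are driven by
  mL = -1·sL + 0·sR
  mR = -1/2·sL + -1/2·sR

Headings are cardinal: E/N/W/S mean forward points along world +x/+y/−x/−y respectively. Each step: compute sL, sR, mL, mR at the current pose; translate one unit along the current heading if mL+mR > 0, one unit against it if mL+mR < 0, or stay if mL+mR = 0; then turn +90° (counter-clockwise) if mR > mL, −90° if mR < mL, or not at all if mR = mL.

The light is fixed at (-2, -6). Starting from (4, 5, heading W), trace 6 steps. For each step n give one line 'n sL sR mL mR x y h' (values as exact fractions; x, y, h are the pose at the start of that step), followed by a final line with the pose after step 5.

0 120/73 24/41 -120/73 -3336/2993 4 5 W
1 30/41 3/2 -30/41 -183/164 5 5 S
2 120/97 120/241 -120/97 -20280/23377 5 6 W
3 60/101 60/53 -60/101 -4620/5353 6 6 S
4 24/25 120/281 -24/25 -4872/7025 6 7 W
5 30/61 15/17 -30/61 -1425/2074 7 7 S
final 7 8 W

n=0: pose=(4,5,W); sL=120/73, sR=24/41; mL=-120/73, mR=-3336/2993; mL+mR=-8256/2993 → advance -1; mR−mL=1584/2993 → turn +1·90°
n=1: pose=(5,5,S); sL=30/41, sR=3/2; mL=-30/41, mR=-183/164; mL+mR=-303/164 → advance -1; mR−mL=-63/164 → turn -1·90°
n=2: pose=(5,6,W); sL=120/97, sR=120/241; mL=-120/97, mR=-20280/23377; mL+mR=-49200/23377 → advance -1; mR−mL=8640/23377 → turn +1·90°
n=3: pose=(6,6,S); sL=60/101, sR=60/53; mL=-60/101, mR=-4620/5353; mL+mR=-7800/5353 → advance -1; mR−mL=-1440/5353 → turn -1·90°
n=4: pose=(6,7,W); sL=24/25, sR=120/281; mL=-24/25, mR=-4872/7025; mL+mR=-11616/7025 → advance -1; mR−mL=1872/7025 → turn +1·90°
n=5: pose=(7,7,S); sL=30/61, sR=15/17; mL=-30/61, mR=-1425/2074; mL+mR=-2445/2074 → advance -1; mR−mL=-405/2074 → turn -1·90°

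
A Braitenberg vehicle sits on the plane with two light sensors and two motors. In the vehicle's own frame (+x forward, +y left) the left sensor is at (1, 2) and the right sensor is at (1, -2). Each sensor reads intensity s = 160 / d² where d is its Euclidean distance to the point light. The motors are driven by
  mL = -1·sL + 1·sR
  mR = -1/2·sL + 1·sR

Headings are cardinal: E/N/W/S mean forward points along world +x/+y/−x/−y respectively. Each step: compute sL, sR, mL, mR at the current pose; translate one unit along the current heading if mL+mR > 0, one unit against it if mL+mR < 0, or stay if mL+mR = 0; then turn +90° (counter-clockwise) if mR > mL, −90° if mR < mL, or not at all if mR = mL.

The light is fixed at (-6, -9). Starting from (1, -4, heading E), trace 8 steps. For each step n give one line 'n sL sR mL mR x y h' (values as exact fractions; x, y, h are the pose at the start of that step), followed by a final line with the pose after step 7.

n=0: pose=(1,-4,E); sL=160/113, sR=160/73; mL=6400/8249, mR=12240/8249; mL+mR=18640/8249 → advance +1; mR−mL=80/113 → turn +1·90°
n=1: pose=(2,-4,N); sL=20/9, sR=20/17; mL=-160/153, mR=10/153; mL+mR=-50/51 → advance -1; mR−mL=10/9 → turn +1·90°
n=2: pose=(2,-5,W); sL=160/53, sR=32/17; mL=-1024/901, mR=336/901; mL+mR=-688/901 → advance -1; mR−mL=80/53 → turn +1·90°
n=3: pose=(3,-5,S); sL=16/13, sR=80/29; mL=576/377, mR=808/377; mL+mR=1384/377 → advance +1; mR−mL=8/13 → turn +1·90°
n=4: pose=(3,-6,E); sL=32/25, sR=160/101; mL=768/2525, mR=2384/2525; mL+mR=3152/2525 → advance +1; mR−mL=16/25 → turn +1·90°
n=5: pose=(4,-6,N); sL=2, sR=1; mL=-1, mR=0; mL+mR=-1 → advance -1; mR−mL=1 → turn +1·90°
n=6: pose=(4,-7,W); sL=160/81, sR=160/97; mL=-2560/7857, mR=5200/7857; mL+mR=880/2619 → advance +1; mR−mL=80/81 → turn +1·90°
n=7: pose=(3,-7,S); sL=80/61, sR=16/5; mL=576/305, mR=776/305; mL+mR=1352/305 → advance +1; mR−mL=40/61 → turn +1·90°

0 160/113 160/73 6400/8249 12240/8249 1 -4 E
1 20/9 20/17 -160/153 10/153 2 -4 N
2 160/53 32/17 -1024/901 336/901 2 -5 W
3 16/13 80/29 576/377 808/377 3 -5 S
4 32/25 160/101 768/2525 2384/2525 3 -6 E
5 2 1 -1 0 4 -6 N
6 160/81 160/97 -2560/7857 5200/7857 4 -7 W
7 80/61 16/5 576/305 776/305 3 -7 S
final 3 -8 E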